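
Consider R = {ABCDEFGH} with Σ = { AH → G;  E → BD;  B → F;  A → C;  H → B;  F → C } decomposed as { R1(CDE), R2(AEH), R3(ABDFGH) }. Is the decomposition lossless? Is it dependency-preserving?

Lossless test (chase): Rows 2 and 3 agree on AH; apply AH→G and equate their G entries. Rows 1 and 2 agree on E; apply E→BD and equate their BD entries. Rows 1 and 2 agree on B; apply B→F and equate their F entries. Rows 2 and 3 agree on A; apply A→C and equate their C entries. Rows 2 and 3 agree on H; apply H→B and equate their B entries. Rows 1 and 2 agree on F; apply F→C and equate their C entries. Rows 1 and 3 agree on B; apply B→F and equate their F entries. Row 2 is now all distinguished symbols — the join is lossless.
Dependency preservation: the restricted closure of {E} across the fragments never reaches {BD}, so E → BD cannot be enforced without a join — not preserved.

lossless but not dependency-preserving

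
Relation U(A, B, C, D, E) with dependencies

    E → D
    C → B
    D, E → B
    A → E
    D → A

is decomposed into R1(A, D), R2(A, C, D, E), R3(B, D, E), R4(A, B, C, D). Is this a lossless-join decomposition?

Yes

Chase test. Columns are A, B, C, D, E; row i has aⱼ where attribute j ∈ Ri, else bᵢⱼ.
Initial tableau (one row per fragment):
  row 1: a1 b12 b13 a4 b15
  row 2: a1 b22 a3 a4 a5
  row 3: b31 a2 b33 a4 a5
  row 4: a1 a2 a3 a4 b45
Rows 2 and 4 agree on C; apply C→B and equate their B entries.
Rows 1 and 2 agree on A; apply A→E and equate their E entries.
Rows 1 and 4 agree on A; apply A→E and equate their E entries.
Rows 1 and 3 agree on D; apply D→A and equate their A entries.
Rows 1 and 2 agree on D, E; apply D, E→B and equate their B entries.
Row 2 is now all distinguished symbols — the join is lossless.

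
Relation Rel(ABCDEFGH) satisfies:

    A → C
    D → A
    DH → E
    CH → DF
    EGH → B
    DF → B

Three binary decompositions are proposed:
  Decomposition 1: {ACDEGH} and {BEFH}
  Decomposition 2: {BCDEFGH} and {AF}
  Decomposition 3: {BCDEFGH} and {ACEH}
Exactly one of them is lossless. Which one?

Decomposition 3

Decomposition 1: common = {EH}, closure = {EH} → lossy.
Decomposition 2: common = {F}, closure = {F} → lossy.
Decomposition 3: common = {CEH}, closure = {ABCDEFH} → lossless.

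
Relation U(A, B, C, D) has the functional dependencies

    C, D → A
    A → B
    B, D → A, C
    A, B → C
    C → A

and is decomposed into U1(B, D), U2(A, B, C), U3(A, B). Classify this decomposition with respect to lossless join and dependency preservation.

Lossless test (chase): Rows 2 and 3 agree on A, B; apply A, B→C and equate their C entries. No row becomes fully distinguished — the join is lossy.
Dependency preservation: the restricted closure of {B, D} across the fragments never reaches {A, C}, so B, D → A, C cannot be enforced without a join — not preserved.

lossy and not dependency-preserving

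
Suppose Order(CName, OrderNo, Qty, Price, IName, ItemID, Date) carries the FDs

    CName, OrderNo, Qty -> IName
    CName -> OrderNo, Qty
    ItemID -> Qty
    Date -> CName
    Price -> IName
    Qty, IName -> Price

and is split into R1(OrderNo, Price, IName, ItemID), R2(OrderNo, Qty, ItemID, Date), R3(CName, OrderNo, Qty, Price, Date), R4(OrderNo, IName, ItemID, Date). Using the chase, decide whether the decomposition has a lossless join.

Yes

Chase test. Columns are CName, OrderNo, Qty, Price, IName, ItemID, Date; row i has aⱼ where attribute j ∈ Ri, else bᵢⱼ.
Initial tableau (one row per fragment):
  row 1: b11 a2 b13 a4 a5 a6 b17
  row 2: b21 a2 a3 b24 b25 a6 a7
  row 3: a1 a2 a3 a4 b35 b36 a7
  row 4: b41 a2 b43 b44 a5 a6 a7
Rows 1 and 2 agree on ItemID; apply ItemID→Qty and equate their Qty entries.
Rows 1 and 4 agree on ItemID; apply ItemID→Qty and equate their Qty entries.
Rows 2 and 3 agree on Date; apply Date→CName and equate their CName entries.
Rows 2 and 4 agree on Date; apply Date→CName and equate their CName entries.
Rows 1 and 3 agree on Price; apply Price→IName and equate their IName entries.
Rows 1 and 4 agree on Qty, IName; apply Qty, IName→Price and equate their Price entries.
Rows 2 and 3 agree on CName, OrderNo, Qty; apply CName, OrderNo, Qty→IName and equate their IName entries.
Rows 1 and 2 agree on Qty, IName; apply Qty, IName→Price and equate their Price entries.
Row 2 is now all distinguished symbols — the join is lossless.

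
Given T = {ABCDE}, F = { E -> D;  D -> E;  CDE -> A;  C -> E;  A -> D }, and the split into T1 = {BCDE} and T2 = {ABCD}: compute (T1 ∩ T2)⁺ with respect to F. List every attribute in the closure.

T1 ∩ T2 = {BCD}.
D → E applies, adding E
CDE → A applies, adding A
Closure: {ABCDE}.

ABCDE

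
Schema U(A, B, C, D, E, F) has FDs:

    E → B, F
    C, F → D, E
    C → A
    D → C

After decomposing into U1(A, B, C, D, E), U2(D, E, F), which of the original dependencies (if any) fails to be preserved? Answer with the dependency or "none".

C, F → D, E

Check C, F → D, E: no single fragment contains all of {C, D, E, F}, and the restricted closure of {C, F} across the fragments never reaches {D, E}.
E → B, F is preserved.
C → A is preserved.
D → C is preserved.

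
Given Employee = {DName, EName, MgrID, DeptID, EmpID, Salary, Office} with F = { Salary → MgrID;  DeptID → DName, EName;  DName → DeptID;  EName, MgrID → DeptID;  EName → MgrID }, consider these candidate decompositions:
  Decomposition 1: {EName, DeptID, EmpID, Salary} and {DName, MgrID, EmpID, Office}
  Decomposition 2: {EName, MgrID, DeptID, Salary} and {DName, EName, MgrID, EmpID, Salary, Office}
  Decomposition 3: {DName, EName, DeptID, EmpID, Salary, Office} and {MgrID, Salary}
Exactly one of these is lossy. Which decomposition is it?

Decomposition 1

Decomposition 1: common = {EmpID}, closure = {EmpID} → lossy.
Decomposition 2: common = {EName, MgrID, Salary}, closure = {DName, EName, MgrID, DeptID, Salary} → lossless.
Decomposition 3: common = {Salary}, closure = {MgrID, Salary} → lossless.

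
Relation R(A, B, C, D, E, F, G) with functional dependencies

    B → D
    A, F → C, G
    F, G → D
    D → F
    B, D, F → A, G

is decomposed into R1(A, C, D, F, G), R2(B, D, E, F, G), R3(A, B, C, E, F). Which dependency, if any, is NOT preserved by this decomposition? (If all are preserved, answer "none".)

none

B → D lies within R2.
A, F → C, G lies within R1.
F, G → D lies within R1.
D → F lies within R1.
B, D, F → A, G: restricted closure across fragments reaches A, G.
Every dependency is enforceable on the fragments, so the decomposition is dependency-preserving.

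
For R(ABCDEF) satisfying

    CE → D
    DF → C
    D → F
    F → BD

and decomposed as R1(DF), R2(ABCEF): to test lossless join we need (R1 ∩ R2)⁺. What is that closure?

R1 ∩ R2 = {F}.
F → BD applies, adding BD
DF → C applies, adding C
Closure: {BCDF}.

BCDF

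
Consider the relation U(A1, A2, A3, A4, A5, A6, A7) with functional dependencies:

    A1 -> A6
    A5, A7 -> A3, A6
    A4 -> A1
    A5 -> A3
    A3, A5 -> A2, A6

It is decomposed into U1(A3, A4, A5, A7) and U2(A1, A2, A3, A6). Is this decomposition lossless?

Common attributes: U1 ∩ U2 = {A3}.
No dependency enlarges {A3}, so (A3)⁺ = {A3}.
The closure contains neither all of U1 = {A3, A4, A5, A7} nor all of U2 = {A1, A2, A3, A6}, so the common attributes are not a superkey of either fragment. The join is lossy.

No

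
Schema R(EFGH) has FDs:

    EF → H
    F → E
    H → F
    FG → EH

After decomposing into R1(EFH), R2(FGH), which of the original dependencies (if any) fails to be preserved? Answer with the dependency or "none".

EF → H lies within R1.
F → E lies within R1.
H → F lies within R1.
FG → EH: restricted closure across fragments reaches EH.
Every dependency is enforceable on the fragments, so the decomposition is dependency-preserving.

none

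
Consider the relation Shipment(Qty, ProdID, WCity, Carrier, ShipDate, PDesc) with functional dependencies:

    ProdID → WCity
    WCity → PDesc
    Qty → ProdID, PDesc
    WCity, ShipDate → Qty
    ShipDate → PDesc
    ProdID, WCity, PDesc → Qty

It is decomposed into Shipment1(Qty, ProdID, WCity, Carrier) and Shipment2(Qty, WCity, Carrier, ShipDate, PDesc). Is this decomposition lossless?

Yes

Common attributes: Shipment1 ∩ Shipment2 = {Qty, WCity, Carrier}.
Closure of {Qty, WCity, Carrier}: WCity → PDesc applies, adding PDesc; Qty → ProdID, PDesc applies, adding ProdID. So (Qty, WCity, Carrier)⁺ = {Qty, ProdID, WCity, Carrier, PDesc}.
This closure contains every attribute of Shipment1, so Shipment1 ∩ Shipment2 → Shipment1. The join is lossless.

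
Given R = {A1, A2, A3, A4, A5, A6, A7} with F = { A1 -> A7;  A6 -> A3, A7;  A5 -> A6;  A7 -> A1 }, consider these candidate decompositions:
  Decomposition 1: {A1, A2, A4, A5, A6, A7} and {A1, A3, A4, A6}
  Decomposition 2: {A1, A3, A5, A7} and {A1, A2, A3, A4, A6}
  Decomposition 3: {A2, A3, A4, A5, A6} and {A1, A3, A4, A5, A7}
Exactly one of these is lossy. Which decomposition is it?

Decomposition 1: common = {A1, A4, A6}, closure = {A1, A3, A4, A6, A7} → lossless.
Decomposition 2: common = {A1, A3}, closure = {A1, A3, A7} → lossy.
Decomposition 3: common = {A3, A4, A5}, closure = {A1, A3, A4, A5, A6, A7} → lossless.

Decomposition 2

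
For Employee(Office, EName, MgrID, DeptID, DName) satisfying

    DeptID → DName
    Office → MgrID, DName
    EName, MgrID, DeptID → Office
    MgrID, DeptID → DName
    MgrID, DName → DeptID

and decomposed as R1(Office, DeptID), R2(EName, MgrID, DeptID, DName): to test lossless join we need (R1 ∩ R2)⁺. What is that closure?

DeptID, DName

R1 ∩ R2 = {DeptID}.
DeptID → DName applies, adding DName
Closure: {DeptID, DName}.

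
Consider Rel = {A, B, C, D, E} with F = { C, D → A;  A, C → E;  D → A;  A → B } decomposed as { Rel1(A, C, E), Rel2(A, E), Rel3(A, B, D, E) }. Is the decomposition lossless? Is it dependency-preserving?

lossy but dependency-preserving

Lossless test (chase): Rows 1 and 2 agree on A; apply A→B and equate their B entries. Rows 1 and 3 agree on A; apply A→B and equate their B entries. No row becomes fully distinguished — the join is lossy.
Dependency preservation: C, D → A is not contained in any single fragment, but the restricted closure of its left-hand side across the fragments still reaches the right-hand side; the remaining FDs each lie inside some fragment. All dependencies are preserved.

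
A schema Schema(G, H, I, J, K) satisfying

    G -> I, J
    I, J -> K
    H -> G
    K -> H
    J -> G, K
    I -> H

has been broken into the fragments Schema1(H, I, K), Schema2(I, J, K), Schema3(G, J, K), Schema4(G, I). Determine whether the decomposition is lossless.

Yes

Chase test. Columns are G, H, I, J, K; row i has aⱼ where attribute j ∈ Schemai, else bᵢⱼ.
Initial tableau (one row per fragment):
  row 1: b11 a2 a3 b14 a5
  row 2: b21 b22 a3 a4 a5
  row 3: a1 b32 b33 a4 a5
  row 4: a1 b42 a3 b44 b45
Rows 3 and 4 agree on G; apply G→I, J and equate their I, J entries.
Rows 2 and 4 agree on I, J; apply I, J→K and equate their K entries.
Rows 1 and 2 agree on K; apply K→H and equate their H entries.
Rows 1 and 3 agree on K; apply K→H and equate their H entries.
Rows 1 and 4 agree on K; apply K→H and equate their H entries.
Rows 2 and 3 agree on J; apply J→G, K and equate their G, K entries.
Rows 1 and 2 agree on H; apply H→G and equate their G entries.
Rows 1 and 2 agree on G; apply G→I, J and equate their I, J entries.
Row 1 is now all distinguished symbols — the join is lossless.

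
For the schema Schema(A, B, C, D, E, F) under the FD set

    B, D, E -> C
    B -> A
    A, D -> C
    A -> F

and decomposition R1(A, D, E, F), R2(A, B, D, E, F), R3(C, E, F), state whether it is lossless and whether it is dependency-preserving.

Lossless test (chase): Rows 1 and 2 agree on A, D; apply A, D→C and equate their C entries. No row becomes fully distinguished — the join is lossy.
Dependency preservation: the restricted closure of {B, D, E} across the fragments never reaches {C}, so B, D, E → C cannot be enforced without a join — not preserved.

lossy and not dependency-preserving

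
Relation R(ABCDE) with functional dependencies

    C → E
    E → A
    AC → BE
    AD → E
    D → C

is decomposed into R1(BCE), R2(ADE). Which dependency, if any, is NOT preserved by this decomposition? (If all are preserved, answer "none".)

Check D → C: no single fragment contains all of {CD}, and the restricted closure of {D} across the fragments never reaches {C}.
C → E is preserved.
E → A is preserved.
AC → BE is preserved.
AD → E is preserved.

D → C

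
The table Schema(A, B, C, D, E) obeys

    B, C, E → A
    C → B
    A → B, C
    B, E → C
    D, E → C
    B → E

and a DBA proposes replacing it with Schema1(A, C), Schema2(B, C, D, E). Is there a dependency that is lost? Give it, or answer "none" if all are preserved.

B, C, E → A: restricted closure across fragments reaches A.
C → B lies within Schema2.
A → B, C: restricted closure across fragments reaches B, C.
B, E → C lies within Schema2.
D, E → C lies within Schema2.
B → E lies within Schema2.
Every dependency is enforceable on the fragments, so the decomposition is dependency-preserving.

none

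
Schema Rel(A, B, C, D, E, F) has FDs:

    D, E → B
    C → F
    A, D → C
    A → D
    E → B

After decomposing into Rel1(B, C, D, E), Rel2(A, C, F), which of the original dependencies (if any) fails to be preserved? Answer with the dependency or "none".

A → D

Check A → D: no single fragment contains all of {A, D}, and the restricted closure of {A} across the fragments never reaches {D}.
D, E → B is preserved.
C → F is preserved.
A, D → C is preserved.
E → B is preserved.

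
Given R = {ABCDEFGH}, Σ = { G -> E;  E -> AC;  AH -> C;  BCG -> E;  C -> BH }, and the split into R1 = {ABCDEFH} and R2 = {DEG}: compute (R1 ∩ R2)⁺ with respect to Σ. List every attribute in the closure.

ABCDEH

R1 ∩ R2 = {DE}.
E → AC applies, adding AC
C → BH applies, adding BH
Closure: {ABCDEH}.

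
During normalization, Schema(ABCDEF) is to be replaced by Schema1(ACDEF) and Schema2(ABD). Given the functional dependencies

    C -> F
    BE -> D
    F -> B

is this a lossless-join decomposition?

No

Common attributes: Schema1 ∩ Schema2 = {AD}.
No dependency enlarges {AD}, so (AD)⁺ = {AD}.
The closure contains neither all of Schema1 = {ACDEF} nor all of Schema2 = {ABD}, so the common attributes are not a superkey of either fragment. The join is lossy.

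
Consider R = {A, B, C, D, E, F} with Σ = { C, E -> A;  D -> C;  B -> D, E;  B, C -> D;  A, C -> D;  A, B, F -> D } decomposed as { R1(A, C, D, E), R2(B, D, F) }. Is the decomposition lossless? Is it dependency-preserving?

Lossless test: (D)⁺ = {C, D}, which is a superkey of neither fragment — lossy.
Dependency preservation: the restricted closure of {B} across the fragments never reaches {D, E}, so B → D, E cannot be enforced without a join — not preserved.

lossy and not dependency-preserving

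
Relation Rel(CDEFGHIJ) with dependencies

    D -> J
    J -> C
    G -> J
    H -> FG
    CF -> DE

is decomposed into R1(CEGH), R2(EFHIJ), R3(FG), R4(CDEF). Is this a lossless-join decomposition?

Yes

Chase test. Columns are CDEFGHIJ; row i has aⱼ where attribute j ∈ Ri, else bᵢⱼ.
Initial tableau (one row per fragment):
  row 1: a1 b12 a3 b14 a5 a6 b17 b18
  row 2: b21 b22 a3 a4 b25 a6 a7 a8
  row 3: b31 b32 b33 a4 a5 b36 b37 b38
  row 4: a1 a2 a3 a4 b45 b46 b47 b48
Rows 1 and 3 agree on G; apply G→J and equate their J entries.
Rows 1 and 2 agree on H; apply H→FG and equate their FG entries.
Rows 1 and 4 agree on CF; apply CF→DE and equate their DE entries.
Rows 1 and 4 agree on D; apply D→J and equate their J entries.
Rows 1 and 3 agree on J; apply J→C and equate their C entries.
Rows 1 and 2 agree on G; apply G→J and equate their J entries.
Rows 1 and 3 agree on CF; apply CF→DE and equate their DE entries.
Rows 1 and 2 agree on J; apply J→C and equate their C entries.
Rows 1 and 2 agree on CF; apply CF→DE and equate their DE entries.
Row 2 is now all distinguished symbols — the join is lossless.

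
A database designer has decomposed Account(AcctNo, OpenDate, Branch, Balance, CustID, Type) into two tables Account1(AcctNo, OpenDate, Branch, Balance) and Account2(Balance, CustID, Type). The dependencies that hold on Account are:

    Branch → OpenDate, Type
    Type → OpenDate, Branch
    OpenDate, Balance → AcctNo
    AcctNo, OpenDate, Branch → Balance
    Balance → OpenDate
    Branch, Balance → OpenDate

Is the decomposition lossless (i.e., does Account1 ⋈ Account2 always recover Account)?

No

Common attributes: Account1 ∩ Account2 = {Balance}.
Closure of {Balance}: Balance → OpenDate applies, adding OpenDate; OpenDate, Balance → AcctNo applies, adding AcctNo. So (Balance)⁺ = {AcctNo, OpenDate, Balance}.
The closure contains neither all of Account1 = {AcctNo, OpenDate, Branch, Balance} nor all of Account2 = {Balance, CustID, Type}, so the common attributes are not a superkey of either fragment. The join is lossy.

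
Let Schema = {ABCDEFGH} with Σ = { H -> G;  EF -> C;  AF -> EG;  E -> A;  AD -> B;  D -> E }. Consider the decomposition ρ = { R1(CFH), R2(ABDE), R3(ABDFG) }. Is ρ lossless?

Chase test. Columns are ABCDEFGH; row i has aⱼ where attribute j ∈ Ri, else bᵢⱼ.
Initial tableau (one row per fragment):
  row 1: b11 b12 a3 b14 b15 a6 b17 a8
  row 2: a1 a2 b23 a4 a5 b26 b27 b28
  row 3: a1 a2 b33 a4 b35 a6 a7 b38
Rows 2 and 3 agree on D; apply D→E and equate their E entries.
No row becomes fully distinguished — the join is lossy.

No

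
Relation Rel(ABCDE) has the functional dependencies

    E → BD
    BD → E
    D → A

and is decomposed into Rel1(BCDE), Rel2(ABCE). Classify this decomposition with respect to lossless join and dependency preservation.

lossless but not dependency-preserving

Lossless test: (BCE)⁺ = {ABCDE}, which contains all of one fragment — lossless.
Dependency preservation: the restricted closure of {D} across the fragments never reaches {A}, so D → A cannot be enforced without a join — not preserved.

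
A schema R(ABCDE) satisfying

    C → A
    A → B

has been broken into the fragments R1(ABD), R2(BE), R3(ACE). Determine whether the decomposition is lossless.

Chase test. Columns are ABCDE; row i has aⱼ where attribute j ∈ Ri, else bᵢⱼ.
Initial tableau (one row per fragment):
  row 1: a1 a2 b13 a4 b15
  row 2: b21 a2 b23 b24 a5
  row 3: a1 b32 a3 b34 a5
Rows 1 and 3 agree on A; apply A→B and equate their B entries.
No row becomes fully distinguished — the join is lossy.

No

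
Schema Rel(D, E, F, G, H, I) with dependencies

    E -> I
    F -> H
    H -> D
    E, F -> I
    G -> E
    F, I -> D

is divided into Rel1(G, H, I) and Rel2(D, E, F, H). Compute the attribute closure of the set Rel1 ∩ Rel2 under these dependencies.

D, H

Rel1 ∩ Rel2 = {H}.
H → D applies, adding D
Closure: {D, H}.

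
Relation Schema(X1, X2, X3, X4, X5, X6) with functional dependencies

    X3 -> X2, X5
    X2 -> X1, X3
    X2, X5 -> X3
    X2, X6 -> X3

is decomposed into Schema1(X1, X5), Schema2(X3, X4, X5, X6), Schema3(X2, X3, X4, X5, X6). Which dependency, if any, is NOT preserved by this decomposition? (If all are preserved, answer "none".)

X2 -> X1, X3

Check X2 → X1, X3: no single fragment contains all of {X1, X2, X3}, and the restricted closure of {X2} across the fragments never reaches {X1, X3}.
X3 → X2, X5 is preserved.
X2, X5 → X3 is preserved.
X2, X6 → X3 is preserved.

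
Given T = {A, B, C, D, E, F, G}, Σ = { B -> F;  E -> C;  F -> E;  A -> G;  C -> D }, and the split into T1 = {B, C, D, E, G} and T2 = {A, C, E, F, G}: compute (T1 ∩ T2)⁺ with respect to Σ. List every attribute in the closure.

C, D, E, G

T1 ∩ T2 = {C, E, G}.
C → D applies, adding D
Closure: {C, D, E, G}.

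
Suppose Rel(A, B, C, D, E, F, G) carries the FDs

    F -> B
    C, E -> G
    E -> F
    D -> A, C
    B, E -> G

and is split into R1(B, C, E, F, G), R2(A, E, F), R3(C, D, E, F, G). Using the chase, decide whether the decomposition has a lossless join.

No

Chase test. Columns are A, B, C, D, E, F, G; row i has aⱼ where attribute j ∈ Ri, else bᵢⱼ.
Initial tableau (one row per fragment):
  row 1: b11 a2 a3 b14 a5 a6 a7
  row 2: a1 b22 b23 b24 a5 a6 b27
  row 3: b31 b32 a3 a4 a5 a6 a7
Rows 1 and 2 agree on F; apply F→B and equate their B entries.
Rows 1 and 3 agree on F; apply F→B and equate their B entries.
Rows 1 and 2 agree on B, E; apply B, E→G and equate their G entries.
No row becomes fully distinguished — the join is lossy.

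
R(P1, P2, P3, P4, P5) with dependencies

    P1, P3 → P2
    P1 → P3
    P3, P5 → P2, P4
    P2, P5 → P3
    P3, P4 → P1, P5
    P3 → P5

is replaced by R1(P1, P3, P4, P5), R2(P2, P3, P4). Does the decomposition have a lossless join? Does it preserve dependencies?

Lossless test: (P3, P4)⁺ = {P1, P2, P3, P4, P5}, which contains all of one fragment — lossless.
Dependency preservation: the restricted closure of {P2, P5} across the fragments never reaches {P3}, so P2, P5 → P3 cannot be enforced without a join — not preserved.

lossless but not dependency-preserving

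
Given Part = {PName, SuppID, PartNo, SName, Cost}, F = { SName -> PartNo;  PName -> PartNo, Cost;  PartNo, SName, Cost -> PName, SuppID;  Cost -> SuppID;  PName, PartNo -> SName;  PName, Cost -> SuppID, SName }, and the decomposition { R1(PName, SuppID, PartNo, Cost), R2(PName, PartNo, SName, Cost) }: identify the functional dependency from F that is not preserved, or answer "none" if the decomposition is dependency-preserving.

none

SName → PartNo lies within R2.
PName → PartNo, Cost lies within R1.
PartNo, SName, Cost → PName, SuppID: restricted closure across fragments reaches PName, SuppID.
Cost → SuppID lies within R1.
PName, PartNo → SName lies within R2.
PName, Cost → SuppID, SName: restricted closure across fragments reaches SuppID, SName.
Every dependency is enforceable on the fragments, so the decomposition is dependency-preserving.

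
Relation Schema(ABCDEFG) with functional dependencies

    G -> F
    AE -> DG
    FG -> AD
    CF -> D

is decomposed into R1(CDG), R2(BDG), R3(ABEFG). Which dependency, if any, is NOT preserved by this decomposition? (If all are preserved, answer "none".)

Check CF → D: no single fragment contains all of {CDF}, and the restricted closure of {CF} across the fragments never reaches {D}.
G → F is preserved.
AE → DG is preserved.
FG → AD is preserved.

CF -> D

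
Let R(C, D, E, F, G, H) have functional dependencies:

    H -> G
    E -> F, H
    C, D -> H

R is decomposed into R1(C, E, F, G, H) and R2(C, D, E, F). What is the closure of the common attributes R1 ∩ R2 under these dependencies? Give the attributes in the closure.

R1 ∩ R2 = {C, E, F}.
E → F, H applies, adding H
H → G applies, adding G
Closure: {C, E, F, G, H}.

C, E, F, G, H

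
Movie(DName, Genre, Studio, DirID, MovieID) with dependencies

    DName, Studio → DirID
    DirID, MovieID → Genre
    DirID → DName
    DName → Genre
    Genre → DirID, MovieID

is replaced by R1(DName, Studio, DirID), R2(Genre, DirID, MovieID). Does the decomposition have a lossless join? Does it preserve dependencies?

lossless and dependency-preserving

Lossless test: (DirID)⁺ = {DName, Genre, DirID, MovieID}, which contains all of one fragment — lossless.
Dependency preservation: DName → Genre is not contained in any single fragment, but the restricted closure of its left-hand side across the fragments still reaches the right-hand side; the remaining FDs each lie inside some fragment. All dependencies are preserved.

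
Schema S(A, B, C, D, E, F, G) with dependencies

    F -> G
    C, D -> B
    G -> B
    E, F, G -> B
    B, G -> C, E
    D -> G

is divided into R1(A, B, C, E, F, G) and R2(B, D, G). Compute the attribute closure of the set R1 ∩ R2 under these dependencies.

B, C, E, G

R1 ∩ R2 = {B, G}.
B, G → C, E applies, adding C, E
Closure: {B, C, E, G}.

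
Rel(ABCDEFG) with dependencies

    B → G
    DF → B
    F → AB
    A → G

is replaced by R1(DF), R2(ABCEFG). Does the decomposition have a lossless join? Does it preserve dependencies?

Lossless test: (F)⁺ = {ABFG}, which is a superkey of neither fragment — lossy.
Dependency preservation: DF → B is not contained in any single fragment, but the restricted closure of its left-hand side across the fragments still reaches the right-hand side; the remaining FDs each lie inside some fragment. All dependencies are preserved.

lossy but dependency-preserving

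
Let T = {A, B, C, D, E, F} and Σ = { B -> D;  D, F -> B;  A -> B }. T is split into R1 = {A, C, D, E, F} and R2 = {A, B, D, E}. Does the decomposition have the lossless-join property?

Yes

Common attributes: R1 ∩ R2 = {A, D, E}.
Closure of {A, D, E}: A → B applies, adding B. So (A, D, E)⁺ = {A, B, D, E}.
This closure contains every attribute of R2, so R1 ∩ R2 → R2. The join is lossless.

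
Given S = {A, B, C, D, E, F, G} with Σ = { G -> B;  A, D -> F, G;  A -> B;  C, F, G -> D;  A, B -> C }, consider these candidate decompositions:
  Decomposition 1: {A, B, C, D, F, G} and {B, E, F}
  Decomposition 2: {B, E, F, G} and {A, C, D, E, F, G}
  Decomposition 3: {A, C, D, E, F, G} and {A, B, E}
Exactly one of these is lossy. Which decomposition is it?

Decomposition 1: common = {B, F}, closure = {B, F} → lossy.
Decomposition 2: common = {E, F, G}, closure = {B, E, F, G} → lossless.
Decomposition 3: common = {A, E}, closure = {A, B, C, E} → lossless.

Decomposition 1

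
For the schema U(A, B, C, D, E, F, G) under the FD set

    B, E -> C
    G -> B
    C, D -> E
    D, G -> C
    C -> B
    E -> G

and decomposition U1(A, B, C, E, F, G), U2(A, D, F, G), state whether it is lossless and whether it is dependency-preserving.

lossy and not dependency-preserving

Lossless test: (A, F, G)⁺ = {A, B, F, G}, which is a superkey of neither fragment — lossy.
Dependency preservation: the restricted closure of {C, D} across the fragments never reaches {E}, so C, D → E cannot be enforced without a join — not preserved.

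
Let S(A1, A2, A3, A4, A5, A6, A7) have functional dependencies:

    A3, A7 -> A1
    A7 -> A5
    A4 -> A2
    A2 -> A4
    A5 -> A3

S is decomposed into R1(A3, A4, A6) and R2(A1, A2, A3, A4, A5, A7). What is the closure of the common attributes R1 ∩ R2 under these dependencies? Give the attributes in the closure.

A2, A3, A4

R1 ∩ R2 = {A3, A4}.
A4 → A2 applies, adding A2
Closure: {A2, A3, A4}.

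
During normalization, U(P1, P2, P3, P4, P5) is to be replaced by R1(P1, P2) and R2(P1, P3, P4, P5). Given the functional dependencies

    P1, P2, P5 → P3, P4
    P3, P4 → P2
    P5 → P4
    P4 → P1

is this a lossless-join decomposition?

No

Common attributes: R1 ∩ R2 = {P1}.
No dependency enlarges {P1}, so (P1)⁺ = {P1}.
The closure contains neither all of R1 = {P1, P2} nor all of R2 = {P1, P3, P4, P5}, so the common attributes are not a superkey of either fragment. The join is lossy.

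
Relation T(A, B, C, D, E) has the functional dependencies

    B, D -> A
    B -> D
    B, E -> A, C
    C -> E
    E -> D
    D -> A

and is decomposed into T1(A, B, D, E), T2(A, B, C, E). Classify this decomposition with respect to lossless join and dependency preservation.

lossless and dependency-preserving

Lossless test: (A, B, E)⁺ = {A, B, C, D, E}, which contains all of one fragment — lossless.
Dependency preservation: every FD's attributes lie within a single fragment, so each can be enforced locally — preserved.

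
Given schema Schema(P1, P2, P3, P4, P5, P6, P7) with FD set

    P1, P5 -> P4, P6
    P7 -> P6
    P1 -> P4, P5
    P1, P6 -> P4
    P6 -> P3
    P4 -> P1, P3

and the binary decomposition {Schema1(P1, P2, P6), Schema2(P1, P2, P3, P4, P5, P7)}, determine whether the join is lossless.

Yes

Common attributes: Schema1 ∩ Schema2 = {P1, P2}.
Closure of {P1, P2}: P1 → P4, P5 applies, adding P4, P5; P4 → P1, P3 applies, adding P3; P1, P5 → P4, P6 applies, adding P6. So (P1, P2)⁺ = {P1, P2, P3, P4, P5, P6}.
This closure contains every attribute of Schema1, so Schema1 ∩ Schema2 → Schema1. The join is lossless.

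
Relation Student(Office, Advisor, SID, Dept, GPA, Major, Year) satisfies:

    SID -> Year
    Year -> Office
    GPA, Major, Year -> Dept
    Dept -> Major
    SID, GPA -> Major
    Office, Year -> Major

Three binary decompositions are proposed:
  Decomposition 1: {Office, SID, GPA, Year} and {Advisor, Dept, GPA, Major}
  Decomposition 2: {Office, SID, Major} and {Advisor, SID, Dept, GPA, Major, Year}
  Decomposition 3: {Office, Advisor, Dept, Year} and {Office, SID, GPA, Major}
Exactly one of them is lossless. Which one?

Decomposition 2

Decomposition 1: common = {GPA}, closure = {GPA} → lossy.
Decomposition 2: common = {SID, Major}, closure = {Office, SID, Major, Year} → lossless.
Decomposition 3: common = {Office}, closure = {Office} → lossy.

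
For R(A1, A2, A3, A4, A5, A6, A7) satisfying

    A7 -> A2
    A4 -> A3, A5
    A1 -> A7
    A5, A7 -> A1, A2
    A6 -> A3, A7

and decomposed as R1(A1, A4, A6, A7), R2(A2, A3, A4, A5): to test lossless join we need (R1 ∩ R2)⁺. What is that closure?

A3, A4, A5

R1 ∩ R2 = {A4}.
A4 → A3, A5 applies, adding A3, A5
Closure: {A3, A4, A5}.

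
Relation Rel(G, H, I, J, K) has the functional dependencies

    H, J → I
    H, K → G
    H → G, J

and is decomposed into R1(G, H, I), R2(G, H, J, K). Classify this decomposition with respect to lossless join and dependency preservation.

Lossless test: (G, H)⁺ = {G, H, I, J}, which contains all of one fragment — lossless.
Dependency preservation: H, J → I is not contained in any single fragment, but the restricted closure of its left-hand side across the fragments still reaches the right-hand side; the remaining FDs each lie inside some fragment. All dependencies are preserved.

lossless and dependency-preserving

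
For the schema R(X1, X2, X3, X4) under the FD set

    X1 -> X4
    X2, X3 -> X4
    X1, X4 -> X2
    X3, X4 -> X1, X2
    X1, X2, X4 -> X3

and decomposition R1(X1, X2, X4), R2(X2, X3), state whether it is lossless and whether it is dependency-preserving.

Lossless test: (X2)⁺ = {X2}, which is a superkey of neither fragment — lossy.
Dependency preservation: the restricted closure of {X2, X3} across the fragments never reaches {X4}, so X2, X3 → X4 cannot be enforced without a join — not preserved.

lossy and not dependency-preserving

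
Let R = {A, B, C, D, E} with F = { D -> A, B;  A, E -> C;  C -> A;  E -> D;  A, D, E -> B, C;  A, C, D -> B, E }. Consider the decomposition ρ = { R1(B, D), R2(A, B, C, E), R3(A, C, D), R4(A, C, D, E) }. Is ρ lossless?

Chase test. Columns are A, B, C, D, E; row i has aⱼ where attribute j ∈ Ri, else bᵢⱼ.
Initial tableau (one row per fragment):
  row 1: b11 a2 b13 a4 b15
  row 2: a1 a2 a3 b24 a5
  row 3: a1 b32 a3 a4 b35
  row 4: a1 b42 a3 a4 a5
Rows 1 and 3 agree on D; apply D→A, B and equate their A, B entries.
Rows 1 and 4 agree on D; apply D→A, B and equate their A, B entries.
Rows 2 and 4 agree on E; apply E→D and equate their D entries.
Rows 2 and 3 agree on A, C, D; apply A, C, D→B, E and equate their B, E entries.
Row 2 is now all distinguished symbols — the join is lossless.

Yes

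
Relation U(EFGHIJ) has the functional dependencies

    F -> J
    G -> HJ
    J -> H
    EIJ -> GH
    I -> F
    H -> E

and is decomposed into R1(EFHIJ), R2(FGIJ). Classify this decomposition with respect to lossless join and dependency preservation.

lossless and dependency-preserving

Lossless test: (FIJ)⁺ = {EFGHIJ}, which contains all of one fragment — lossless.
Dependency preservation: G → HJ; EIJ → GH are not contained in any single fragment, but the restricted closure of each left-hand side across the fragments still reaches the right-hand side; the remaining FDs each lie inside some fragment. All dependencies are preserved.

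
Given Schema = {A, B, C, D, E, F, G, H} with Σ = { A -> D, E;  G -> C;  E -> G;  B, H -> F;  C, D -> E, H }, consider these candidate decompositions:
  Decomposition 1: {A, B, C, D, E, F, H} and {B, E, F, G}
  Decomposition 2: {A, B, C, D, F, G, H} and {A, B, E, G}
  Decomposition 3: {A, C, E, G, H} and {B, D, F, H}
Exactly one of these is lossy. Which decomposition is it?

Decomposition 3

Decomposition 1: common = {B, E, F}, closure = {B, C, E, F, G} → lossless.
Decomposition 2: common = {A, B, G}, closure = {A, B, C, D, E, F, G, H} → lossless.
Decomposition 3: common = {H}, closure = {H} → lossy.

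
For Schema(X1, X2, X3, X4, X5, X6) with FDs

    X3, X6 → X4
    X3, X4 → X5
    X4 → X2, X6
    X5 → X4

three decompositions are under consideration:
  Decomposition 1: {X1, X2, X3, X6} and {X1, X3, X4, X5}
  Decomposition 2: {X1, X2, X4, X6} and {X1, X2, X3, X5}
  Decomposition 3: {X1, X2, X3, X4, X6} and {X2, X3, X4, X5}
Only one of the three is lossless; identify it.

Decomposition 1: common = {X1, X3}, closure = {X1, X3} → lossy.
Decomposition 2: common = {X1, X2}, closure = {X1, X2} → lossy.
Decomposition 3: common = {X2, X3, X4}, closure = {X2, X3, X4, X5, X6} → lossless.

Decomposition 3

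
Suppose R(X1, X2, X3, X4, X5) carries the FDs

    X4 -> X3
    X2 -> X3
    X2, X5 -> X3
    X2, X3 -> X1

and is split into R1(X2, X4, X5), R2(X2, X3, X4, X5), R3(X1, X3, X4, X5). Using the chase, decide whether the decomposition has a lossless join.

Chase test. Columns are X1, X2, X3, X4, X5; row i has aⱼ where attribute j ∈ Ri, else bᵢⱼ.
Initial tableau (one row per fragment):
  row 1: b11 a2 b13 a4 a5
  row 2: b21 a2 a3 a4 a5
  row 3: a1 b32 a3 a4 a5
Rows 1 and 2 agree on X4; apply X4→X3 and equate their X3 entries.
Rows 1 and 2 agree on X2, X3; apply X2, X3→X1 and equate their X1 entries.
No row becomes fully distinguished — the join is lossy.

No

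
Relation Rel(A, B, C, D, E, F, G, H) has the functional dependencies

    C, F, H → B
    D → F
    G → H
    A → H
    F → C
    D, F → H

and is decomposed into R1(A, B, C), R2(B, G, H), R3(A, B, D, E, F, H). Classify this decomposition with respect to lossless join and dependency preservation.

Lossless test (chase): Rows 1 and 3 agree on A; apply A→H and equate their H entries. No row becomes fully distinguished — the join is lossy.
Dependency preservation: the restricted closure of {F} across the fragments never reaches {C}, so F → C cannot be enforced without a join — not preserved.

lossy and not dependency-preserving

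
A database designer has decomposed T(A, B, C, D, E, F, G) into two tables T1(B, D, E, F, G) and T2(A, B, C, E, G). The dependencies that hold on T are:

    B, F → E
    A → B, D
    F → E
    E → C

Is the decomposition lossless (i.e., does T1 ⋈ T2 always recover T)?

No

Common attributes: T1 ∩ T2 = {B, E, G}.
Closure of {B, E, G}: E → C applies, adding C. So (B, E, G)⁺ = {B, C, E, G}.
The closure contains neither all of T1 = {B, D, E, F, G} nor all of T2 = {A, B, C, E, G}, so the common attributes are not a superkey of either fragment. The join is lossy.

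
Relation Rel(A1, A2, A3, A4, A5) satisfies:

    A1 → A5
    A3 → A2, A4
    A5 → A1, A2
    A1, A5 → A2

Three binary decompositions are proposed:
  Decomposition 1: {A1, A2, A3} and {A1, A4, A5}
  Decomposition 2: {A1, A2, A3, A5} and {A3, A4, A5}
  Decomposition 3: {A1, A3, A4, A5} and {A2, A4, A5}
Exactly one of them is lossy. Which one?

Decomposition 1

Decomposition 1: common = {A1}, closure = {A1, A2, A5} → lossy.
Decomposition 2: common = {A3, A5}, closure = {A1, A2, A3, A4, A5} → lossless.
Decomposition 3: common = {A4, A5}, closure = {A1, A2, A4, A5} → lossless.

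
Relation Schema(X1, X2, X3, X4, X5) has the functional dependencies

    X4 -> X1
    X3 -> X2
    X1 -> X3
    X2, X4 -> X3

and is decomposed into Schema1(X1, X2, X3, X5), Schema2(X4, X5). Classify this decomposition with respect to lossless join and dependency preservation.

Lossless test: (X5)⁺ = {X5}, which is a superkey of neither fragment — lossy.
Dependency preservation: the restricted closure of {X4} across the fragments never reaches {X1}, so X4 → X1 cannot be enforced without a join — not preserved.

lossy and not dependency-preserving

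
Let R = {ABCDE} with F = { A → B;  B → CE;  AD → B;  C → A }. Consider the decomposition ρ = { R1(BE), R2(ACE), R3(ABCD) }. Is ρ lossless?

Chase test. Columns are ABCDE; row i has aⱼ where attribute j ∈ Ri, else bᵢⱼ.
Initial tableau (one row per fragment):
  row 1: b11 a2 b13 b14 a5
  row 2: a1 b22 a3 b24 a5
  row 3: a1 a2 a3 a4 b35
Rows 2 and 3 agree on A; apply A→B and equate their B entries.
Rows 1 and 2 agree on B; apply B→CE and equate their CE entries.
Rows 1 and 3 agree on B; apply B→CE and equate their CE entries.
Rows 1 and 2 agree on C; apply C→A and equate their A entries.
Row 3 is now all distinguished symbols — the join is lossless.

Yes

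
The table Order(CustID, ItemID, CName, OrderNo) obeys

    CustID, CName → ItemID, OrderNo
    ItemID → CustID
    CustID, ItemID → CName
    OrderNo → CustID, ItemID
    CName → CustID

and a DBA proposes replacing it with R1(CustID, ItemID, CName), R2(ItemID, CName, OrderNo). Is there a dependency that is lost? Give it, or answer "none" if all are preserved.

none

CustID, CName → ItemID, OrderNo: restricted closure across fragments reaches ItemID, OrderNo.
ItemID → CustID lies within R1.
CustID, ItemID → CName lies within R1.
OrderNo → CustID, ItemID: restricted closure across fragments reaches CustID, ItemID.
CName → CustID lies within R1.
Every dependency is enforceable on the fragments, so the decomposition is dependency-preserving.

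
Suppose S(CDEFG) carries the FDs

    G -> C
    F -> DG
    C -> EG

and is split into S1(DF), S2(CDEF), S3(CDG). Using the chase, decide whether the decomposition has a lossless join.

Chase test. Columns are CDEFG; row i has aⱼ where attribute j ∈ Si, else bᵢⱼ.
Initial tableau (one row per fragment):
  row 1: b11 a2 b13 a4 b15
  row 2: a1 a2 a3 a4 b25
  row 3: a1 a2 b33 b34 a5
Rows 1 and 2 agree on F; apply F→DG and equate their DG entries.
Rows 2 and 3 agree on C; apply C→EG and equate their EG entries.
Rows 1 and 2 agree on G; apply G→C and equate their C entries.
Rows 1 and 2 agree on C; apply C→EG and equate their EG entries.
Row 1 is now all distinguished symbols — the join is lossless.

Yes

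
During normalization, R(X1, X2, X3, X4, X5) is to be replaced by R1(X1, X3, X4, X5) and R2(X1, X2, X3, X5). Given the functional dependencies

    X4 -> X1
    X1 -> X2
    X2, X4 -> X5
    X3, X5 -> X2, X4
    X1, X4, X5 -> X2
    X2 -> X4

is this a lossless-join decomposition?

Yes

Common attributes: R1 ∩ R2 = {X1, X3, X5}.
Closure of {X1, X3, X5}: X1 → X2 applies, adding X2; X3, X5 → X2, X4 applies, adding X4. So (X1, X3, X5)⁺ = {X1, X2, X3, X4, X5}.
This closure contains every attribute of R1, so R1 ∩ R2 → R1. The join is lossless.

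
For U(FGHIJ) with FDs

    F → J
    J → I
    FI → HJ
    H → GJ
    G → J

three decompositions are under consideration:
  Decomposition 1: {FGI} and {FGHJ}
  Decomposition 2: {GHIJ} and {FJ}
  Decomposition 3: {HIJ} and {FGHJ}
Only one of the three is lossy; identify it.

Decomposition 1: common = {FG}, closure = {FGHIJ} → lossless.
Decomposition 2: common = {J}, closure = {IJ} → lossy.
Decomposition 3: common = {HJ}, closure = {GHIJ} → lossless.

Decomposition 2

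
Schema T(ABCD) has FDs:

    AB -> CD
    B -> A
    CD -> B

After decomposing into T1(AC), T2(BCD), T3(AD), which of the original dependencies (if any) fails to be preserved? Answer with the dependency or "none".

B -> A

Check B → A: no single fragment contains all of {AB}, and the restricted closure of {B} across the fragments never reaches {A}.
AB → CD is preserved.
CD → B is preserved.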